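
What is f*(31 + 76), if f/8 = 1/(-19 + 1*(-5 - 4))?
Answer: -214/7 ≈ -30.571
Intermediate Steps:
f = -2/7 (f = 8/(-19 + 1*(-5 - 4)) = 8/(-19 + 1*(-9)) = 8/(-19 - 9) = 8/(-28) = 8*(-1/28) = -2/7 ≈ -0.28571)
f*(31 + 76) = -2*(31 + 76)/7 = -2/7*107 = -214/7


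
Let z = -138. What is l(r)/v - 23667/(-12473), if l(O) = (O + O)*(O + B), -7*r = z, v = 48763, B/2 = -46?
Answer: 4982517531/2709347641 ≈ 1.8390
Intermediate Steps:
B = -92 (B = 2*(-46) = -92)
r = 138/7 (r = -⅐*(-138) = 138/7 ≈ 19.714)
l(O) = 2*O*(-92 + O) (l(O) = (O + O)*(O - 92) = (2*O)*(-92 + O) = 2*O*(-92 + O))
l(r)/v - 23667/(-12473) = (2*(138/7)*(-92 + 138/7))/48763 - 23667/(-12473) = (2*(138/7)*(-506/7))*(1/48763) - 23667*(-1/12473) = -139656/49*1/48763 + 23667/12473 = -12696/217217 + 23667/12473 = 4982517531/2709347641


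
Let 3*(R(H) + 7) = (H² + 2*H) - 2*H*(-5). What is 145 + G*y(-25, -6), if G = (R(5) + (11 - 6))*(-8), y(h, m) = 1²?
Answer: -197/3 ≈ -65.667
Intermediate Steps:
R(H) = -7 + 4*H + H²/3 (R(H) = -7 + ((H² + 2*H) - 2*H*(-5))/3 = -7 + ((H² + 2*H) + 10*H)/3 = -7 + (H² + 12*H)/3 = -7 + (4*H + H²/3) = -7 + 4*H + H²/3)
y(h, m) = 1
G = -632/3 (G = ((-7 + 4*5 + (⅓)*5²) + (11 - 6))*(-8) = ((-7 + 20 + (⅓)*25) + 5)*(-8) = ((-7 + 20 + 25/3) + 5)*(-8) = (64/3 + 5)*(-8) = (79/3)*(-8) = -632/3 ≈ -210.67)
145 + G*y(-25, -6) = 145 - 632/3*1 = 145 - 632/3 = -197/3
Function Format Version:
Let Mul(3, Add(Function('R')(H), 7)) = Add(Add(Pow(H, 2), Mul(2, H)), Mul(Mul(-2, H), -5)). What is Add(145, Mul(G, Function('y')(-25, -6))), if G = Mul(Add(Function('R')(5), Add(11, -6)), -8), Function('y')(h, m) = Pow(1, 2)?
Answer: Rational(-197, 3) ≈ -65.667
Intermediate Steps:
Function('R')(H) = Add(-7, Mul(4, H), Mul(Rational(1, 3), Pow(H, 2))) (Function('R')(H) = Add(-7, Mul(Rational(1, 3), Add(Add(Pow(H, 2), Mul(2, H)), Mul(Mul(-2, H), -5)))) = Add(-7, Mul(Rational(1, 3), Add(Add(Pow(H, 2), Mul(2, H)), Mul(10, H)))) = Add(-7, Mul(Rational(1, 3), Add(Pow(H, 2), Mul(12, H)))) = Add(-7, Add(Mul(4, H), Mul(Rational(1, 3), Pow(H, 2)))) = Add(-7, Mul(4, H), Mul(Rational(1, 3), Pow(H, 2))))
Function('y')(h, m) = 1
G = Rational(-632, 3) (G = Mul(Add(Add(-7, Mul(4, 5), Mul(Rational(1, 3), Pow(5, 2))), Add(11, -6)), -8) = Mul(Add(Add(-7, 20, Mul(Rational(1, 3), 25)), 5), -8) = Mul(Add(Add(-7, 20, Rational(25, 3)), 5), -8) = Mul(Add(Rational(64, 3), 5), -8) = Mul(Rational(79, 3), -8) = Rational(-632, 3) ≈ -210.67)
Add(145, Mul(G, Function('y')(-25, -6))) = Add(145, Mul(Rational(-632, 3), 1)) = Add(145, Rational(-632, 3)) = Rational(-197, 3)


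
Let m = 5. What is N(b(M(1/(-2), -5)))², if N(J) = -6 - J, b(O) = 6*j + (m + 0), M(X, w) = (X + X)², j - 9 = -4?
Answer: 1681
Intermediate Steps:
j = 5 (j = 9 - 4 = 5)
M(X, w) = 4*X² (M(X, w) = (2*X)² = 4*X²)
b(O) = 35 (b(O) = 6*5 + (5 + 0) = 30 + 5 = 35)
N(b(M(1/(-2), -5)))² = (-6 - 1*35)² = (-6 - 35)² = (-41)² = 1681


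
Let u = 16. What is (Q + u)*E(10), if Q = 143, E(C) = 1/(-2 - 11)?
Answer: -159/13 ≈ -12.231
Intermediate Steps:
E(C) = -1/13 (E(C) = 1/(-13) = -1/13)
(Q + u)*E(10) = (143 + 16)*(-1/13) = 159*(-1/13) = -159/13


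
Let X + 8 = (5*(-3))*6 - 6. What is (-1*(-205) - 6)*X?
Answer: -20696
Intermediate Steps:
X = -104 (X = -8 + ((5*(-3))*6 - 6) = -8 + (-15*6 - 6) = -8 + (-90 - 6) = -8 - 96 = -104)
(-1*(-205) - 6)*X = (-1*(-205) - 6)*(-104) = (205 - 6)*(-104) = 199*(-104) = -20696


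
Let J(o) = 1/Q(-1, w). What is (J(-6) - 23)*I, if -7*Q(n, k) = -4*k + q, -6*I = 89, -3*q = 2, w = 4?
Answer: 100481/300 ≈ 334.94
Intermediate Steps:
q = -⅔ (q = -⅓*2 = -⅔ ≈ -0.66667)
I = -89/6 (I = -⅙*89 = -89/6 ≈ -14.833)
Q(n, k) = 2/21 + 4*k/7 (Q(n, k) = -(-4*k - ⅔)/7 = -(-⅔ - 4*k)/7 = 2/21 + 4*k/7)
J(o) = 21/50 (J(o) = 1/(2/21 + (4/7)*4) = 1/(2/21 + 16/7) = 1/(50/21) = 21/50)
(J(-6) - 23)*I = (21/50 - 23)*(-89/6) = -1129/50*(-89/6) = 100481/300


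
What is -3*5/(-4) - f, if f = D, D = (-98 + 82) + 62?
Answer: -169/4 ≈ -42.250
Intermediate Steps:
D = 46 (D = -16 + 62 = 46)
f = 46
-3*5/(-4) - f = -3*5/(-4) - 1*46 = -15*(-1/4) - 46 = 15/4 - 46 = -169/4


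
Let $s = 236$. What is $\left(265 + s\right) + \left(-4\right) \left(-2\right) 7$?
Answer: $557$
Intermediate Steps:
$\left(265 + s\right) + \left(-4\right) \left(-2\right) 7 = \left(265 + 236\right) + \left(-4\right) \left(-2\right) 7 = 501 + 8 \cdot 7 = 501 + 56 = 557$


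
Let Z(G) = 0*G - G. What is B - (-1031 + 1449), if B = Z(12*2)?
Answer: -442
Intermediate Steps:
Z(G) = -G (Z(G) = 0 - G = -G)
B = -24 (B = -12*2 = -1*24 = -24)
B - (-1031 + 1449) = -24 - (-1031 + 1449) = -24 - 1*418 = -24 - 418 = -442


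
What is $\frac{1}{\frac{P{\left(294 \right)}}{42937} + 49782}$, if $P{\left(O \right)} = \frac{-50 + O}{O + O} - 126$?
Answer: $\frac{6311739}{314210972437} \approx 2.0088 \cdot 10^{-5}$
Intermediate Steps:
$P{\left(O \right)} = -126 + \frac{-50 + O}{2 O}$ ($P{\left(O \right)} = \frac{-50 + O}{2 O} - 126 = -126 + \frac{-50 + O}{2 O}$)
$\frac{1}{\frac{P{\left(294 \right)}}{42937} + 49782} = \frac{1}{\frac{- \frac{251}{2} - \frac{25}{294}}{42937} + 49782} = \frac{1}{\left(- \frac{251}{2} - \frac{25}{294}\right) \frac{1}{42937} + 49782} = \frac{1}{\left(- \frac{18461}{147}\right) \frac{1}{42937} + 49782} = \frac{1}{- \frac{18461}{6311739} + 49782} = \frac{1}{\frac{314210972437}{6311739}} = \frac{6311739}{314210972437}$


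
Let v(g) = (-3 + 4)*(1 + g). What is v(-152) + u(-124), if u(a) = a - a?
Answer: -151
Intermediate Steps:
u(a) = 0
v(g) = 1 + g (v(g) = 1*(1 + g) = 1 + g)
v(-152) + u(-124) = (1 - 152) + 0 = -151 + 0 = -151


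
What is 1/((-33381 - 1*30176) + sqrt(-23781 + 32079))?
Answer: -63557/4039483951 - 3*sqrt(922)/4039483951 ≈ -1.5756e-5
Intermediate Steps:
1/((-33381 - 1*30176) + sqrt(-23781 + 32079)) = 1/((-33381 - 30176) + sqrt(8298)) = 1/(-63557 + 3*sqrt(922))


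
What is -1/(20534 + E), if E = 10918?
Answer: -1/31452 ≈ -3.1794e-5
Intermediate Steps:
-1/(20534 + E) = -1/(20534 + 10918) = -1/31452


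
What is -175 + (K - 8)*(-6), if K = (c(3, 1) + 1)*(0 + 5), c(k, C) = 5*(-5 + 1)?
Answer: 443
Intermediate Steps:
c(k, C) = -20 (c(k, C) = 5*(-4) = -20)
K = -95 (K = (-20 + 1)*(0 + 5) = -19*5 = -95)
-175 + (K - 8)*(-6) = -175 + (-95 - 8)*(-6) = -175 - 103*(-6) = -175 + 618 = 443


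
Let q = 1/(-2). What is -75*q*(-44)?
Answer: -1650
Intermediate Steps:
q = -½ ≈ -0.50000
-75*q*(-44) = -75*(-½)*(-44) = (75/2)*(-44) = -1650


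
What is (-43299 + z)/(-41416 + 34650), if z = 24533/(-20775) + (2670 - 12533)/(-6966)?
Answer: 2088712939801/326388795300 ≈ 6.3995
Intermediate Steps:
z = 11335649/48239550 (z = 24533*(-1/20775) - 9863*(-1/6966) = -24533/20775 + 9863/6966 = 11335649/48239550 ≈ 0.23499)
(-43299 + z)/(-41416 + 34650) = (-43299 + 11335649/48239550)/(-41416 + 34650) = -2088712939801/48239550/(-6766) = -2088712939801/48239550*(-1/6766) = 2088712939801/326388795300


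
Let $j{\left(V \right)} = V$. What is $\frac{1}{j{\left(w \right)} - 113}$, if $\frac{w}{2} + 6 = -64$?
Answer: $- \frac{1}{253} \approx -0.0039526$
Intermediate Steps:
$w = -140$ ($w = -12 + 2 \left(-64\right) = -12 - 128 = -140$)
$\frac{1}{j{\left(w \right)} - 113} = \frac{1}{-140 - 113} = \frac{1}{-253} = - \frac{1}{253}$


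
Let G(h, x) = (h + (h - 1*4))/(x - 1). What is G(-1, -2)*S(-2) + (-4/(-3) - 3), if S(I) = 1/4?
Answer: -7/6 ≈ -1.1667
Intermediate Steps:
G(h, x) = (-4 + 2*h)/(-1 + x) (G(h, x) = (h + (h - 4))/(-1 + x) = (h + (-4 + h))/(-1 + x) = (-4 + 2*h)/(-1 + x))
S(I) = 1/4
G(-1, -2)*S(-2) + (-4/(-3) - 3) = (2*(-2 - 1)/(-1 - 2))*(1/4) + (-4/(-3) - 3) = (2*(-3)/(-3))*(1/4) + (-4*(-1)/3 - 3) = (2*(-1/3)*(-3))*(1/4) + (-1*(-4/3) - 3) = 2*(1/4) + (4/3 - 3) = 1/2 - 5/3 = -7/6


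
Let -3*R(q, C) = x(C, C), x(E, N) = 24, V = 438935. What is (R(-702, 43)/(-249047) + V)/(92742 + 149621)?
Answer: 9937767723/5487252551 ≈ 1.8111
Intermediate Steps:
R(q, C) = -8 (R(q, C) = -⅓*24 = -8)
(R(-702, 43)/(-249047) + V)/(92742 + 149621) = (-8/(-249047) + 438935)/(92742 + 149621) = (-8*(-1/249047) + 438935)/242363 = (8/249047 + 438935)*(1/242363) = (109315444953/249047)*(1/242363) = 9937767723/5487252551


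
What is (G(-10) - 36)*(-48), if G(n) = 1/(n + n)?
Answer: 8652/5 ≈ 1730.4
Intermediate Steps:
G(n) = 1/(2*n)
(G(-10) - 36)*(-48) = ((½)/(-10) - 36)*(-48) = ((½)*(-⅒) - 36)*(-48) = (-1/20 - 36)*(-48) = -721/20*(-48) = 8652/5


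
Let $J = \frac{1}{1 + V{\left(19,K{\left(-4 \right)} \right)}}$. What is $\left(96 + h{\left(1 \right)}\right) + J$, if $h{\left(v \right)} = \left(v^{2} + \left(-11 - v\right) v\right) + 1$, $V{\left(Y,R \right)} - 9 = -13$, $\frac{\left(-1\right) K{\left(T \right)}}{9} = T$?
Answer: $\frac{257}{3} \approx 85.667$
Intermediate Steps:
$K{\left(T \right)} = - 9 T$
$V{\left(Y,R \right)} = -4$ ($V{\left(Y,R \right)} = 9 - 13 = -4$)
$J = - \frac{1}{3}$ ($J = \frac{1}{1 - 4} = \frac{1}{-3} = - \frac{1}{3} \approx -0.33333$)
$h{\left(v \right)} = 1 + v^{2} + v \left(-11 - v\right)$ ($h{\left(v \right)} = \left(v^{2} + v \left(-11 - v\right)\right) + 1 = 1 + v^{2} + v \left(-11 - v\right)$)
$\left(96 + h{\left(1 \right)}\right) + J = \left(96 + \left(1 - 11\right)\right) - \frac{1}{3} = \left(96 - 10\right) - \frac{1}{3} = 86 - \frac{1}{3} = \frac{257}{3}$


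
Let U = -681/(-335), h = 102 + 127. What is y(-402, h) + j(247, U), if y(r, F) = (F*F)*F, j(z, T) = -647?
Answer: 12008342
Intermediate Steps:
h = 229
U = 681/335 (U = -681*(-1/335) = 681/335 ≈ 2.0328)
y(r, F) = F**3 (y(r, F) = F**2*F = F**3)
y(-402, h) + j(247, U) = 229**3 - 647 = 12008989 - 647 = 12008342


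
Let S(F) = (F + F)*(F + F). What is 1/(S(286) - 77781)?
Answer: 1/249403 ≈ 4.0096e-6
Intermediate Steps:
S(F) = 4*F² (S(F) = (2*F)*(2*F) = 4*F²)
1/(S(286) - 77781) = 1/(4*286² - 77781) = 1/(4*81796 - 77781) = 1/(327184 - 77781) = 1/249403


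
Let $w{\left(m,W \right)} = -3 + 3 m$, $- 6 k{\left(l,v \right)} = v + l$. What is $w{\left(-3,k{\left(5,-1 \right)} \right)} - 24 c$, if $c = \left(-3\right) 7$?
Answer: $492$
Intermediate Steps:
$k{\left(l,v \right)} = - \frac{l}{6} - \frac{v}{6}$ ($k{\left(l,v \right)} = - \frac{v + l}{6} = - \frac{l + v}{6} = - \frac{l}{6} - \frac{v}{6}$)
$c = -21$
$w{\left(-3,k{\left(5,-1 \right)} \right)} - 24 c = \left(-3 + 3 \left(-3\right)\right) - -504 = \left(-3 - 9\right) + 504 = -12 + 504 = 492$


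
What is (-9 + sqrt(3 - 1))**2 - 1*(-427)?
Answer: 510 - 18*sqrt(2) ≈ 484.54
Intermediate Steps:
(-9 + sqrt(3 - 1))**2 - 1*(-427) = (-9 + sqrt(2))**2 + 427 = 427 + (-9 + sqrt(2))**2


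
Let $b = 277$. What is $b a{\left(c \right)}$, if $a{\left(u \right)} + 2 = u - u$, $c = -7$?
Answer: $-554$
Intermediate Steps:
$a{\left(u \right)} = -2$ ($a{\left(u \right)} = -2 + \left(u - u\right) = -2 + 0 = -2$)
$b a{\left(c \right)} = 277 \left(-2\right) = -554$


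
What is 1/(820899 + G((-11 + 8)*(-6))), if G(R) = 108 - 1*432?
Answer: 1/820575 ≈ 1.2187e-6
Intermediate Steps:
G(R) = -324 (G(R) = 108 - 432 = -324)
1/(820899 + G((-11 + 8)*(-6))) = 1/(820899 - 324) = 1/820575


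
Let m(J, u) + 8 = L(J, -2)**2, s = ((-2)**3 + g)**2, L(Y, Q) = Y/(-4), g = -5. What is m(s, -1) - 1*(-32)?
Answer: 28945/16 ≈ 1809.1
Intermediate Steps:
L(Y, Q) = -Y/4 (L(Y, Q) = Y*(-1/4) = -Y/4)
s = 169 (s = ((-2)**3 - 5)**2 = (-8 - 5)**2 = (-13)**2 = 169)
m(J, u) = -8 + J**2/16 (m(J, u) = -8 + (-J/4)**2 = -8 + J**2/16)
m(s, -1) - 1*(-32) = (-8 + (1/16)*169**2) - 1*(-32) = (-8 + (1/16)*28561) + 32 = (-8 + 28561/16) + 32 = 28433/16 + 32 = 28945/16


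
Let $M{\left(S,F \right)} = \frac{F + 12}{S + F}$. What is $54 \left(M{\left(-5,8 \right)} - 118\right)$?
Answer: $-6012$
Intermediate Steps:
$M{\left(S,F \right)} = \frac{12 + F}{F + S}$
$54 \left(M{\left(-5,8 \right)} - 118\right) = 54 \left(\frac{12 + 8}{8 - 5} - 118\right) = 54 \left(\frac{1}{3} \cdot 20 - 118\right) = 54 \left(\frac{20}{3} - 118\right) = 54 \left(- \frac{334}{3}\right) = -6012$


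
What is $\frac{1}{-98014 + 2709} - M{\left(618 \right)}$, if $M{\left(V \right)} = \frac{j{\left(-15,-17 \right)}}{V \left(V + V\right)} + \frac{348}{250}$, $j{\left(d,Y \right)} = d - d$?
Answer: $- \frac{3316639}{2382625} \approx -1.392$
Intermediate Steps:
$j{\left(d,Y \right)} = 0$
$M{\left(V \right)} = \frac{174}{125}$ ($M{\left(V \right)} = \frac{0}{V \left(V + V\right)} + \frac{348}{250} = \frac{0}{V 2 V} + 348 \cdot \frac{1}{250} = \frac{0}{2 V^{2}} + \frac{174}{125} = 0 \frac{1}{2 V^{2}} + \frac{174}{125} = 0 + \frac{174}{125} = \frac{174}{125}$)
$\frac{1}{-98014 + 2709} - M{\left(618 \right)} = \frac{1}{-98014 + 2709} - \frac{174}{125} = \frac{1}{-95305} - \frac{174}{125} = - \frac{1}{95305} - \frac{174}{125} = - \frac{3316639}{2382625}$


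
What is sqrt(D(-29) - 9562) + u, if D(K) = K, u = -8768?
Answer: -8768 + I*sqrt(9591) ≈ -8768.0 + 97.934*I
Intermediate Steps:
sqrt(D(-29) - 9562) + u = sqrt(-29 - 9562) - 8768 = sqrt(-9591) - 8768 = I*sqrt(9591) - 8768 = -8768 + I*sqrt(9591)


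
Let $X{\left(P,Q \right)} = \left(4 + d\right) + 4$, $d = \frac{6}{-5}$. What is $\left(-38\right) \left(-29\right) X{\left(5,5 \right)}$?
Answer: $\frac{37468}{5} \approx 7493.6$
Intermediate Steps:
$d = - \frac{6}{5}$ ($d = 6 \left(- \frac{1}{5}\right) = - \frac{6}{5} \approx -1.2$)
$X{\left(P,Q \right)} = \frac{34}{5}$ ($X{\left(P,Q \right)} = \left(4 - \frac{6}{5}\right) + 4 = \frac{14}{5} + 4 = \frac{34}{5}$)
$\left(-38\right) \left(-29\right) X{\left(5,5 \right)} = \left(-38\right) \left(-29\right) \frac{34}{5} = 1102 \cdot \frac{34}{5} = \frac{37468}{5}$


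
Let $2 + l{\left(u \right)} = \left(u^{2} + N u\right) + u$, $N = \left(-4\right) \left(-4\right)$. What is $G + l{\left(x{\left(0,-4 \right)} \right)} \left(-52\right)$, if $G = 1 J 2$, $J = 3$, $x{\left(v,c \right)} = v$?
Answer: $110$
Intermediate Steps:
$N = 16$
$l{\left(u \right)} = -2 + u^{2} + 17 u$ ($l{\left(u \right)} = -2 + \left(\left(u^{2} + 16 u\right) + u\right) = -2 + \left(u^{2} + 17 u\right) = -2 + u^{2} + 17 u$)
$G = 6$ ($G = 1 \cdot 3 \cdot 2 = 3 \cdot 2 = 6$)
$G + l{\left(x{\left(0,-4 \right)} \right)} \left(-52\right) = 6 + \left(-2 + 0^{2} + 17 \cdot 0\right) \left(-52\right) = 6 + \left(-2 + 0 + 0\right) \left(-52\right) = 6 - -104 = 6 + 104 = 110$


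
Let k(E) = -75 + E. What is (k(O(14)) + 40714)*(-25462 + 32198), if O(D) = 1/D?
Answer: 1916213496/7 ≈ 2.7374e+8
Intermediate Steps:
(k(O(14)) + 40714)*(-25462 + 32198) = ((-75 + 1/14) + 40714)*(-25462 + 32198) = ((-75 + 1/14) + 40714)*6736 = (-1049/14 + 40714)*6736 = (568947/14)*6736 = 1916213496/7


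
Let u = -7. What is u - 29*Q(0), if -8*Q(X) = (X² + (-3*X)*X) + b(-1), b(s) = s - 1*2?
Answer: -143/8 ≈ -17.875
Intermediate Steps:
b(s) = -2 + s (b(s) = s - 2 = -2 + s)
Q(X) = 3/8 + X²/4 (Q(X) = -((X² + (-3*X)*X) + (-2 - 1))/8 = -((X² - 3*X²) - 3)/8 = -(-2*X² - 3)/8 = -(-3 - 2*X²)/8 = 3/8 + X²/4)
u - 29*Q(0) = -7 - 29*(3/8 + (¼)*0²) = -7 - 29*(3/8 + (¼)*0) = -7 - 29*(3/8 + 0) = -7 - 29*3/8 = -7 - 87/8 = -143/8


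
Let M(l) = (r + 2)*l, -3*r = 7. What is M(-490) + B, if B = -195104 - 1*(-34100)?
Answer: -482522/3 ≈ -1.6084e+5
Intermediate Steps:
r = -7/3 (r = -⅓*7 = -7/3 ≈ -2.3333)
M(l) = -l/3 (M(l) = (-7/3 + 2)*l = -l/3)
B = -161004 (B = -195104 + 34100 = -161004)
M(-490) + B = -⅓*(-490) - 161004 = 490/3 - 161004 = -482522/3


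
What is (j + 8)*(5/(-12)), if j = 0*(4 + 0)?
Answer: -10/3 ≈ -3.3333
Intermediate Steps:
j = 0 (j = 0*4 = 0)
(j + 8)*(5/(-12)) = (0 + 8)*(5/(-12)) = 8*(5*(-1/12)) = 8*(-5/12) = -10/3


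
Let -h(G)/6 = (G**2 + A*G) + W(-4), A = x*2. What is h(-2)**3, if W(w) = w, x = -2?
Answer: -110592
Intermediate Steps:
A = -4 (A = -2*2 = -4)
h(G) = 24 - 6*G**2 + 24*G (h(G) = -6*((G**2 - 4*G) - 4) = -6*(-4 + G**2 - 4*G) = 24 - 6*G**2 + 24*G)
h(-2)**3 = (24 - 6*(-2)**2 + 24*(-2))**3 = (24 - 6*4 - 48)**3 = (24 - 24 - 48)**3 = (-48)**3 = -110592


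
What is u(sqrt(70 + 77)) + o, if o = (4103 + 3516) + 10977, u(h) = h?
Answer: 18596 + 7*sqrt(3) ≈ 18608.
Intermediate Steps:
o = 18596 (o = 7619 + 10977 = 18596)
u(sqrt(70 + 77)) + o = sqrt(70 + 77) + 18596 = sqrt(147) + 18596 = 7*sqrt(3) + 18596 = 18596 + 7*sqrt(3)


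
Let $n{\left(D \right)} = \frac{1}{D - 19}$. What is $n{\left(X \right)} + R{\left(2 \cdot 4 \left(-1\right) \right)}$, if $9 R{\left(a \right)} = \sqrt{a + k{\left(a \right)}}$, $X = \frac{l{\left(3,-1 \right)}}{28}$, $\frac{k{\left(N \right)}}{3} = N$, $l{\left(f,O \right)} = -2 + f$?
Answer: $- \frac{28}{531} + \frac{4 i \sqrt{2}}{9} \approx -0.052731 + 0.62854 i$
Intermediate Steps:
$k{\left(N \right)} = 3 N$
$X = \frac{1}{28}$ ($X = \frac{-2 + 3}{28} = 1 \cdot \frac{1}{28} = \frac{1}{28} \approx 0.035714$)
$R{\left(a \right)} = \frac{2 \sqrt{a}}{9}$ ($R{\left(a \right)} = \frac{\sqrt{a + 3 a}}{9} = \frac{\sqrt{4 a}}{9} = \frac{2 \sqrt{a}}{9}$)
$n{\left(D \right)} = \frac{1}{-19 + D}$
$n{\left(X \right)} + R{\left(2 \cdot 4 \left(-1\right) \right)} = \frac{1}{-19 + \frac{1}{28}} + \frac{2 \sqrt{2 \cdot 4 \left(-1\right)}}{9} = \frac{1}{- \frac{531}{28}} + \frac{2 \sqrt{8 \left(-1\right)}}{9} = - \frac{28}{531} + \frac{2 \sqrt{-8}}{9} = - \frac{28}{531} + \frac{2 \cdot 2 i \sqrt{2}}{9} = - \frac{28}{531} + \frac{4 i \sqrt{2}}{9}$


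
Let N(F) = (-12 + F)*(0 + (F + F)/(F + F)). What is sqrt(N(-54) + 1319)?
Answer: sqrt(1253) ≈ 35.398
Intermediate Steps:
N(F) = -12 + F (N(F) = (-12 + F)*(0 + (2*F)/((2*F))) = (-12 + F)*(0 + (2*F)*(1/(2*F))) = (-12 + F)*(0 + 1) = (-12 + F)*1 = -12 + F)
sqrt(N(-54) + 1319) = sqrt((-12 - 54) + 1319) = sqrt(-66 + 1319) = sqrt(1253)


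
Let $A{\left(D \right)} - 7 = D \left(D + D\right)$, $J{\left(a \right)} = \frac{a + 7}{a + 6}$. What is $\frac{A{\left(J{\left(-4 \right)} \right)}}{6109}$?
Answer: $\frac{23}{12218} \approx 0.0018825$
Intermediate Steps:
$J{\left(a \right)} = \frac{7 + a}{6 + a}$
$A{\left(D \right)} = 7 + 2 D^{2}$ ($A{\left(D \right)} = 7 + D \left(D + D\right) = 7 + D 2 D = 7 + 2 D^{2}$)
$\frac{A{\left(J{\left(-4 \right)} \right)}}{6109} = \frac{7 + 2 \left(\frac{7 - 4}{6 - 4}\right)^{2}}{6109} = \left(7 + 2 \left(\frac{1}{2} \cdot 3\right)^{2}\right) \frac{1}{6109} = \left(7 + 2 \left(\frac{3}{2}\right)^{2}\right) \frac{1}{6109} = \left(7 + 2 \cdot \frac{9}{4}\right) \frac{1}{6109} = \left(7 + \frac{9}{2}\right) \frac{1}{6109} = \frac{23}{2} \cdot \frac{1}{6109} = \frac{23}{12218}$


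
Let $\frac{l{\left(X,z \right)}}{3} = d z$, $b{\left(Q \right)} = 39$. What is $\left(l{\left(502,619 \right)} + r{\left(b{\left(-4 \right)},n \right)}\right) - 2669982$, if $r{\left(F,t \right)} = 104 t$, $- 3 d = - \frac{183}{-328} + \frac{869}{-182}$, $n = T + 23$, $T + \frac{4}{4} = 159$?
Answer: $- \frac{79053854787}{29848} \approx -2.6485 \cdot 10^{6}$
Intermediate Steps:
$T = 158$ ($T = -1 + 159 = 158$)
$n = 181$ ($n = 158 + 23 = 181$)
$d = \frac{125863}{89544}$ ($d = - \frac{- \frac{183}{-328} + \frac{869}{-182}}{3} = - \frac{\left(-183\right) \left(- \frac{1}{328}\right) + 869 \left(- \frac{1}{182}\right)}{3} = - \frac{\frac{183}{328} - \frac{869}{182}}{3} = \left(- \frac{1}{3}\right) \left(- \frac{125863}{29848}\right) = \frac{125863}{89544} \approx 1.4056$)
$l{\left(X,z \right)} = \frac{125863 z}{29848}$ ($l{\left(X,z \right)} = 3 \frac{125863 z}{89544} = \frac{125863 z}{29848}$)
$\left(l{\left(502,619 \right)} + r{\left(b{\left(-4 \right)},n \right)}\right) - 2669982 = \left(\frac{125863}{29848} \cdot 619 + 104 \cdot 181\right) - 2669982 = \left(\frac{77909197}{29848} + 18824\right) - 2669982 = \frac{639767949}{29848} - 2669982 = - \frac{79053854787}{29848}$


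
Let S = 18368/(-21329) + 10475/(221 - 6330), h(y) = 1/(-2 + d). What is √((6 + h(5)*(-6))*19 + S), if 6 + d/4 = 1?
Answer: 23*√76374826288134/18614123 ≈ 10.798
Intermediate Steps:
d = -20 (d = -24 + 4*1 = -24 + 4 = -20)
h(y) = -1/22 (h(y) = 1/(-2 - 20) = 1/(-22) = -1/22)
S = -47947341/18614123 (S = 18368*(-1/21329) + 10475/(-6109) = -2624/3047 + 10475*(-1/6109) = -2624/3047 - 10475/6109 = -47947341/18614123 ≈ -2.5759)
√((6 + h(5)*(-6))*19 + S) = √((6 - 1/22*(-6))*19 - 47947341/18614123) = √((6 + 3/11)*19 - 47947341/18614123) = √((69/11)*19 - 47947341/18614123) = √(1311/11 - 47947341/18614123) = √(2170517682/18614123) = 23*√76374826288134/18614123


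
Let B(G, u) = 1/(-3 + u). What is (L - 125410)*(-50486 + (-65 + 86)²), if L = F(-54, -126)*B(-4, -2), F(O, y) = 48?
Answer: 6276623882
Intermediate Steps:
L = -48/5 (L = 48/(-3 - 2) = 48/(-5) = 48*(-⅕) = -48/5 ≈ -9.6000)
(L - 125410)*(-50486 + (-65 + 86)²) = (-48/5 - 125410)*(-50486 + (-65 + 86)²) = -627098*(-50486 + 21²)/5 = -627098*(-50486 + 441)/5 = -627098/5*(-50045) = 6276623882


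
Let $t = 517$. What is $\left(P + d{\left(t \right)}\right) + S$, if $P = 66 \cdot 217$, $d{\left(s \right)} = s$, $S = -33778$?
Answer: $-18939$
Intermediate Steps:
$P = 14322$
$\left(P + d{\left(t \right)}\right) + S = \left(14322 + 517\right) - 33778 = 14839 - 33778 = -18939$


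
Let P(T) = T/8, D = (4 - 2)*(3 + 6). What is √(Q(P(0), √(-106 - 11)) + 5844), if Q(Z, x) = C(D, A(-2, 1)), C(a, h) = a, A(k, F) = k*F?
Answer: √5862 ≈ 76.564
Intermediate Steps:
A(k, F) = F*k
D = 18 (D = 2*9 = 18)
P(T) = T/8 (P(T) = T*(⅛) = T/8)
Q(Z, x) = 18
√(Q(P(0), √(-106 - 11)) + 5844) = √(18 + 5844) = √5862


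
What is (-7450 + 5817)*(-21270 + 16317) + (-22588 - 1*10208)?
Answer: 8055453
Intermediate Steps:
(-7450 + 5817)*(-21270 + 16317) + (-22588 - 1*10208) = -1633*(-4953) + (-22588 - 10208) = 8088249 - 32796 = 8055453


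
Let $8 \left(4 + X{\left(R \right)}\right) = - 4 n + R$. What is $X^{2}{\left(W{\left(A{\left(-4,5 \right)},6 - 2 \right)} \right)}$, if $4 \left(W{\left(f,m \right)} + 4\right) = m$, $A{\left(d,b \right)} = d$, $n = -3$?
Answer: $\frac{529}{64} \approx 8.2656$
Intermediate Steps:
$W{\left(f,m \right)} = -4 + \frac{m}{4}$
$X{\left(R \right)} = - \frac{5}{2} + \frac{R}{8}$ ($X{\left(R \right)} = -4 + \frac{\left(-4\right) \left(-3\right) + R}{8} = -4 + \frac{12 + R}{8} = -4 + \left(\frac{3}{2} + \frac{R}{8}\right) = - \frac{5}{2} + \frac{R}{8}$)
$X^{2}{\left(W{\left(A{\left(-4,5 \right)},6 - 2 \right)} \right)} = \left(- \frac{5}{2} + \frac{-4 + \frac{6 - 2}{4}}{8}\right)^{2} = \left(- \frac{5}{2} + \frac{-4 + \frac{1}{4} \cdot 4}{8}\right)^{2} = \left(- \frac{5}{2} + \frac{-4 + 1}{8}\right)^{2} = \left(- \frac{5}{2} + \frac{1}{8} \left(-3\right)\right)^{2} = \left(- \frac{5}{2} - \frac{3}{8}\right)^{2} = \left(- \frac{23}{8}\right)^{2} = \frac{529}{64}$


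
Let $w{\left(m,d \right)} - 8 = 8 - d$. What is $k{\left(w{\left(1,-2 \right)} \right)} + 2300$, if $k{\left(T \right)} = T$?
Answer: $2318$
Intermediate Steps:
$w{\left(m,d \right)} = 16 - d$ ($w{\left(m,d \right)} = 8 - \left(-8 + d\right) = 16 - d$)
$k{\left(w{\left(1,-2 \right)} \right)} + 2300 = \left(16 - -2\right) + 2300 = \left(16 + 2\right) + 2300 = 18 + 2300 = 2318$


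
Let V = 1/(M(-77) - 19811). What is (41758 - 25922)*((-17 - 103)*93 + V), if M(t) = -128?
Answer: -3523814700476/19939 ≈ -1.7673e+8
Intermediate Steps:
V = -1/19939 (V = 1/(-128 - 19811) = 1/(-19939) = -1/19939 ≈ -5.0153e-5)
(41758 - 25922)*((-17 - 103)*93 + V) = (41758 - 25922)*((-17 - 103)*93 - 1/19939) = 15836*(-120*93 - 1/19939) = 15836*(-11160 - 1/19939) = 15836*(-222519241/19939) = -3523814700476/19939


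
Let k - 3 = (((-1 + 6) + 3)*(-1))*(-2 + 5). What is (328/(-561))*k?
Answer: 2296/187 ≈ 12.278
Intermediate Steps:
k = -21 (k = 3 + (((-1 + 6) + 3)*(-1))*(-2 + 5) = 3 + ((5 + 3)*(-1))*3 = 3 + (8*(-1))*3 = 3 - 8*3 = 3 - 24 = -21)
(328/(-561))*k = (328/(-561))*(-21) = (328*(-1/561))*(-21) = -328/561*(-21) = 2296/187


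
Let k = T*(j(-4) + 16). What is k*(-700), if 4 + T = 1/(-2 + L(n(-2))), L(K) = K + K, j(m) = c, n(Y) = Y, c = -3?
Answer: 113750/3 ≈ 37917.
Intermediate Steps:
j(m) = -3
L(K) = 2*K
T = -25/6 (T = -4 + 1/(-2 + 2*(-2)) = -4 + 1/(-2 - 4) = -4 + 1/(-6) = -4 - ⅙ = -25/6 ≈ -4.1667)
k = -325/6 (k = -25*(-3 + 16)/6 = -25/6*13 = -325/6 ≈ -54.167)
k*(-700) = -325/6*(-700) = 113750/3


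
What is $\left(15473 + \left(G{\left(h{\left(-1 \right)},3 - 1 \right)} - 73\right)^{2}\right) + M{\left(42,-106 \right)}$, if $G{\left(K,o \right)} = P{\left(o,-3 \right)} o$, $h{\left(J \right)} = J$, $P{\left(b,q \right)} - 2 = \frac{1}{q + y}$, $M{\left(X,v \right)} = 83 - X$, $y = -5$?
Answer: $\frac{324953}{16} \approx 20310.0$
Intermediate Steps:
$P{\left(b,q \right)} = 2 + \frac{1}{-5 + q}$ ($P{\left(b,q \right)} = 2 + \frac{1}{q - 5} = 2 + \frac{1}{-5 + q}$)
$G{\left(K,o \right)} = \frac{15 o}{8}$ ($G{\left(K,o \right)} = \frac{-9 + 2 \left(-3\right)}{-5 - 3} o = \frac{-9 - 6}{-8} o = \left(- \frac{1}{8}\right) \left(-15\right) o = \frac{15 o}{8}$)
$\left(15473 + \left(G{\left(h{\left(-1 \right)},3 - 1 \right)} - 73\right)^{2}\right) + M{\left(42,-106 \right)} = \left(15473 + \left(\frac{15 \left(3 - 1\right)}{8} - 73\right)^{2}\right) + \left(83 - 42\right) = \left(15473 + \left(\frac{15}{8} \cdot 2 - 73\right)^{2}\right) + \left(83 - 42\right) = \left(15473 + \left(\frac{15}{4} - 73\right)^{2}\right) + 41 = \left(15473 + \left(- \frac{277}{4}\right)^{2}\right) + 41 = \left(15473 + \frac{76729}{16}\right) + 41 = \frac{324297}{16} + 41 = \frac{324953}{16}$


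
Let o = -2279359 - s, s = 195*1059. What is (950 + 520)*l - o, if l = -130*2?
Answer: 2103664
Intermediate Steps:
l = -260
s = 206505
o = -2485864 (o = -2279359 - 1*206505 = -2279359 - 206505 = -2485864)
(950 + 520)*l - o = (950 + 520)*(-260) - 1*(-2485864) = 1470*(-260) + 2485864 = -382200 + 2485864 = 2103664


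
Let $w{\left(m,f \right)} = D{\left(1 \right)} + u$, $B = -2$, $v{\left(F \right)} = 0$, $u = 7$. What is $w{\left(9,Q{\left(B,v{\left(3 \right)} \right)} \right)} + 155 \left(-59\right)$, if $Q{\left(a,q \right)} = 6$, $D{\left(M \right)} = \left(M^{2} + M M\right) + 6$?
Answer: $-9130$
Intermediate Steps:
$D{\left(M \right)} = 6 + 2 M^{2}$ ($D{\left(M \right)} = \left(M^{2} + M^{2}\right) + 6 = 2 M^{2} + 6 = 6 + 2 M^{2}$)
$w{\left(m,f \right)} = 15$ ($w{\left(m,f \right)} = \left(6 + 2 \cdot 1^{2}\right) + 7 = \left(6 + 2 \cdot 1\right) + 7 = \left(6 + 2\right) + 7 = 8 + 7 = 15$)
$w{\left(9,Q{\left(B,v{\left(3 \right)} \right)} \right)} + 155 \left(-59\right) = 15 + 155 \left(-59\right) = 15 - 9145 = -9130$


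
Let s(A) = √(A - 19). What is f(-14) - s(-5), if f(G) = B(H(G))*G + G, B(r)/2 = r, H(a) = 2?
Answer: -70 - 2*I*√6 ≈ -70.0 - 4.899*I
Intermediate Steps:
s(A) = √(-19 + A)
B(r) = 2*r
f(G) = 5*G (f(G) = (2*2)*G + G = 4*G + G = 5*G)
f(-14) - s(-5) = 5*(-14) - √(-19 - 5) = -70 - √(-24) = -70 - 2*I*√6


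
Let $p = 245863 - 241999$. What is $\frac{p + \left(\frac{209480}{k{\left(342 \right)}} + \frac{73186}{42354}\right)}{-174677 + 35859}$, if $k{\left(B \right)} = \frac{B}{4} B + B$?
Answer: $- \frac{29953509663}{1073661584398} \approx -0.027898$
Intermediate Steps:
$k{\left(B \right)} = B + \frac{B^{2}}{4}$ ($k{\left(B \right)} = B \frac{1}{4} B + B = \frac{B}{4} B + B = \frac{B^{2}}{4} + B = B + \frac{B^{2}}{4}$)
$p = 3864$
$\frac{p + \left(\frac{209480}{k{\left(342 \right)}} + \frac{73186}{42354}\right)}{-174677 + 35859} = \frac{3864 + \left(\frac{209480}{\frac{1}{4} \cdot 342 \left(4 + 342\right)} + \frac{73186}{42354}\right)}{-174677 + 35859} = \frac{3864 + \left(\frac{209480}{\frac{1}{4} \cdot 342 \cdot 346} + 73186 \cdot \frac{1}{42354}\right)}{-138818} = \left(3864 + \left(\frac{209480}{29583} + \frac{36593}{21177}\right)\right) \left(- \frac{1}{138818}\right) = \left(3864 + \frac{68131959}{7734311}\right) \left(- \frac{1}{138818}\right) = \frac{29953509663}{7734311} \left(- \frac{1}{138818}\right) = - \frac{29953509663}{1073661584398}$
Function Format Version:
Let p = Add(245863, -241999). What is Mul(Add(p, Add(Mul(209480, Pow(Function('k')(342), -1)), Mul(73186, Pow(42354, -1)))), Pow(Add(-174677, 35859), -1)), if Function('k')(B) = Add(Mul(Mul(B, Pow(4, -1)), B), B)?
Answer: Rational(-29953509663, 1073661584398) ≈ -0.027898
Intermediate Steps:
Function('k')(B) = Add(B, Mul(Rational(1, 4), Pow(B, 2))) (Function('k')(B) = Add(Mul(Mul(B, Rational(1, 4)), B), B) = Add(Mul(Mul(Rational(1, 4), B), B), B) = Add(Mul(Rational(1, 4), Pow(B, 2)), B) = Add(B, Mul(Rational(1, 4), Pow(B, 2))))
p = 3864
Mul(Add(p, Add(Mul(209480, Pow(Function('k')(342), -1)), Mul(73186, Pow(42354, -1)))), Pow(Add(-174677, 35859), -1)) = Mul(Add(3864, Add(Mul(209480, Pow(Mul(Rational(1, 4), 342, Add(4, 342)), -1)), Mul(73186, Pow(42354, -1)))), Pow(Add(-174677, 35859), -1)) = Mul(Add(3864, Add(Mul(209480, Pow(Mul(Rational(1, 4), 342, 346), -1)), Mul(73186, Rational(1, 42354)))), Pow(-138818, -1)) = Mul(Add(3864, Add(Mul(209480, Pow(29583, -1)), Rational(36593, 21177))), Rational(-1, 138818)) = Mul(Add(3864, Add(Mul(209480, Rational(1, 29583)), Rational(36593, 21177))), Rational(-1, 138818)) = Mul(Add(3864, Add(Rational(209480, 29583), Rational(36593, 21177))), Rational(-1, 138818)) = Mul(Add(3864, Rational(68131959, 7734311)), Rational(-1, 138818)) = Mul(Rational(29953509663, 7734311), Rational(-1, 138818)) = Rational(-29953509663, 1073661584398)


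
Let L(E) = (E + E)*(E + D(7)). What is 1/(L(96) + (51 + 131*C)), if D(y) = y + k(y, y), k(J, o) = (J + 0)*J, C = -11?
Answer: 1/27794 ≈ 3.5979e-5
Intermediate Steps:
k(J, o) = J**2 (k(J, o) = J*J = J**2)
D(y) = y + y**2
L(E) = 2*E*(56 + E) (L(E) = (E + E)*(E + 7*(1 + 7)) = (2*E)*(E + 7*8) = (2*E)*(E + 56) = (2*E)*(56 + E) = 2*E*(56 + E))
1/(L(96) + (51 + 131*C)) = 1/(2*96*(56 + 96) + (51 + 131*(-11))) = 1/(2*96*152 + (51 - 1441)) = 1/(29184 - 1390) = 1/27794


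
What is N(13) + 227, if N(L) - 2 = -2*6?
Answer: 217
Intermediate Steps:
N(L) = -10 (N(L) = 2 - 2*6 = 2 - 12 = -10)
N(13) + 227 = -10 + 227 = 217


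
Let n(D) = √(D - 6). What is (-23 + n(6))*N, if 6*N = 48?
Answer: -184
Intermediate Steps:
N = 8 (N = (⅙)*48 = 8)
n(D) = √(-6 + D)
(-23 + n(6))*N = (-23 + √(-6 + 6))*8 = (-23 + √0)*8 = (-23 + 0)*8 = -23*8 = -184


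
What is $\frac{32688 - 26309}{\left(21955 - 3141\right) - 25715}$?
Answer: $- \frac{6379}{6901} \approx -0.92436$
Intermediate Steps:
$\frac{32688 - 26309}{\left(21955 - 3141\right) - 25715} = \frac{6379}{18814 - 25715} = \frac{6379}{-6901} = 6379 \left(- \frac{1}{6901}\right) = - \frac{6379}{6901}$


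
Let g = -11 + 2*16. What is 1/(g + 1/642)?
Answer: 642/13483 ≈ 0.047616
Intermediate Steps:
g = 21 (g = -11 + 32 = 21)
1/(g + 1/642) = 1/(21 + 1/642) = 1/(13483/642) = 642/13483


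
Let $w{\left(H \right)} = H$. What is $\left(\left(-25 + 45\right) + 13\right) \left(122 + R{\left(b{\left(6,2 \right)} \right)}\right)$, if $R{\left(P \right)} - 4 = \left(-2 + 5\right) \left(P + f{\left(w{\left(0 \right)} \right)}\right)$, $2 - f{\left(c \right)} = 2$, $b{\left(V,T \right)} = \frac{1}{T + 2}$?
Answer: $\frac{16731}{4} \approx 4182.8$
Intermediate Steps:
$b{\left(V,T \right)} = \frac{1}{2 + T}$
$f{\left(c \right)} = 0$ ($f{\left(c \right)} = 2 - 2 = 0$)
$R{\left(P \right)} = 4 + 3 P$ ($R{\left(P \right)} = 4 + \left(-2 + 5\right) \left(P + 0\right) = 4 + 3 P$)
$\left(\left(-25 + 45\right) + 13\right) \left(122 + R{\left(b{\left(6,2 \right)} \right)}\right) = \left(\left(-25 + 45\right) + 13\right) \left(122 + \left(4 + \frac{3}{2 + 2}\right)\right) = \left(20 + 13\right) \left(122 + \left(4 + \frac{3}{4}\right)\right) = 33 \left(122 + \left(4 + 3 \cdot \frac{1}{4}\right)\right) = 33 \left(122 + \left(4 + \frac{3}{4}\right)\right) = 33 \left(122 + \frac{19}{4}\right) = 33 \cdot \frac{507}{4} = \frac{16731}{4}$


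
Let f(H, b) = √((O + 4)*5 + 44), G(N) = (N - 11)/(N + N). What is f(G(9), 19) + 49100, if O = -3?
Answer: 49107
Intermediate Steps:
G(N) = (-11 + N)/(2*N) (G(N) = (-11 + N)/((2*N)) = (-11 + N)*(1/(2*N)) = (-11 + N)/(2*N))
f(H, b) = 7 (f(H, b) = √((-3 + 4)*5 + 44) = √(1*5 + 44) = √(5 + 44) = √49 = 7)
f(G(9), 19) + 49100 = 7 + 49100 = 49107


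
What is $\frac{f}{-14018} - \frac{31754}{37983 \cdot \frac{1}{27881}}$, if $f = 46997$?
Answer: $- \frac{12412386921983}{532445694} \approx -23312.0$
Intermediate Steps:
$\frac{f}{-14018} - \frac{31754}{37983 \cdot \frac{1}{27881}} = \frac{46997}{-14018} - \frac{31754}{37983 \cdot \frac{1}{27881}} = 46997 \left(- \frac{1}{14018}\right) - \frac{31754}{37983 \cdot \frac{1}{27881}} = - \frac{46997}{14018} - \frac{31754}{\frac{37983}{27881}} = - \frac{46997}{14018} - \frac{885333274}{37983} = - \frac{12412386921983}{532445694}$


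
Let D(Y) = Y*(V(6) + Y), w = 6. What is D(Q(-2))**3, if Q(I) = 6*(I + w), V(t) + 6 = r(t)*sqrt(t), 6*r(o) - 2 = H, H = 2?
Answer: 82612224 + 8982528*sqrt(6) ≈ 1.0461e+8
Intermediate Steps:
r(o) = 2/3 (r(o) = 1/3 + (1/6)*2 = 1/3 + 1/3 = 2/3)
V(t) = -6 + 2*sqrt(t)/3
Q(I) = 36 + 6*I (Q(I) = 6*(I + 6) = 6*(6 + I) = 36 + 6*I)
D(Y) = Y*(-6 + Y + 2*sqrt(6)/3) (D(Y) = Y*((-6 + 2*sqrt(6)/3) + Y) = Y*(-6 + Y + 2*sqrt(6)/3))
D(Q(-2))**3 = ((36 + 6*(-2))*(-18 + 2*sqrt(6) + 3*(36 + 6*(-2)))/3)**3 = ((36 - 12)*(-18 + 2*sqrt(6) + 3*(36 - 12))/3)**3 = ((1/3)*24*(-18 + 2*sqrt(6) + 3*24))**3 = ((1/3)*24*(-18 + 2*sqrt(6) + 72))**3 = ((1/3)*24*(54 + 2*sqrt(6)))**3 = (432 + 16*sqrt(6))**3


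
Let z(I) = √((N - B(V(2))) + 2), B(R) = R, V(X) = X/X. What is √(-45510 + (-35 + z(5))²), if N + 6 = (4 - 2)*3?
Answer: I*√44354 ≈ 210.6*I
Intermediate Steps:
V(X) = 1
N = 0 (N = -6 + (4 - 2)*3 = -6 + 2*3 = -6 + 6 = 0)
z(I) = 1 (z(I) = √((0 - 1*1) + 2) = √((0 - 1) + 2) = √(-1 + 2) = √1 = 1)
√(-45510 + (-35 + z(5))²) = √(-45510 + (-35 + 1)²) = √(-45510 + (-34)²) = √(-45510 + 1156) = √(-44354) = I*√44354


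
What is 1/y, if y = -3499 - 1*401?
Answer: -1/3900 ≈ -0.00025641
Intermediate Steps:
y = -3900 (y = -3499 - 401 = -3900)
1/y = 1/(-3900) = -1/3900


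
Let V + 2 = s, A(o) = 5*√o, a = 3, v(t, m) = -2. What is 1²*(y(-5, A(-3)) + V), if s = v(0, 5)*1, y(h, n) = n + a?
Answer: -1 + 5*I*√3 ≈ -1.0 + 8.6602*I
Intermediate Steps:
y(h, n) = 3 + n (y(h, n) = n + 3 = 3 + n)
s = -2 (s = -2*1 = -2)
V = -4 (V = -2 - 2 = -4)
1²*(y(-5, A(-3)) + V) = 1²*((3 + 5*√(-3)) - 4) = 1*((3 + 5*(I*√3)) - 4) = 1*((3 + 5*I*√3) - 4) = 1*(-1 + 5*I*√3) = -1 + 5*I*√3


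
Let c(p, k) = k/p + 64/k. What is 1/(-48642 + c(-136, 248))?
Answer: -527/25635159 ≈ -2.0558e-5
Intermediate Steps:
c(p, k) = 64/k + k/p
1/(-48642 + c(-136, 248)) = 1/(-48642 + (64/248 + 248/(-136))) = 1/(-48642 + (64*(1/248) + 248*(-1/136))) = 1/(-48642 + (8/31 - 31/17)) = 1/(-48642 - 825/527) = 1/(-25635159/527) = -527/25635159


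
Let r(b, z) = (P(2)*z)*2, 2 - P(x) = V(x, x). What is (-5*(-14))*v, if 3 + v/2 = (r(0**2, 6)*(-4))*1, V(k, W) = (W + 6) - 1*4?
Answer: 13020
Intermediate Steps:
V(k, W) = 2 + W (V(k, W) = (6 + W) - 4 = 2 + W)
P(x) = -x (P(x) = 2 - (2 + x) = 2 + (-2 - x) = -x)
r(b, z) = -4*z (r(b, z) = ((-1*2)*z)*2 = -2*z*2 = -4*z)
v = 186 (v = -6 + 2*((-4*6*(-4))*1) = -6 + 2*(-24*(-4)*1) = -6 + 2*(96*1) = -6 + 2*96 = -6 + 192 = 186)
(-5*(-14))*v = -5*(-14)*186 = 70*186 = 13020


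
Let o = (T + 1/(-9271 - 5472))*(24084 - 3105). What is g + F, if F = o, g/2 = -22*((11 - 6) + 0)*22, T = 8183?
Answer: 2530876490552/14743 ≈ 1.7167e+8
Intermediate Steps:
g = -4840 (g = 2*(-22*((11 - 6) + 0)*22) = 2*(-22*(5 + 0)*22) = 2*(-22*5*22) = 2*(-110*22) = 2*(-2420) = -4840)
o = 2530947846672/14743 (o = (8183 + 1/(-9271 - 5472))*(24084 - 3105) = (8183 + 1/(-14743))*20979 = (8183 - 1/14743)*20979 = (120641968/14743)*20979 = 2530947846672/14743 ≈ 1.7167e+8)
F = 2530947846672/14743 ≈ 1.7167e+8
g + F = -4840 + 2530947846672/14743 = 2530876490552/14743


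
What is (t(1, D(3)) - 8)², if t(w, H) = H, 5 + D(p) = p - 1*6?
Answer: 256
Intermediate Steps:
D(p) = -11 + p (D(p) = -5 + (p - 1*6) = -5 + (p - 6) = -5 + (-6 + p) = -11 + p)
(t(1, D(3)) - 8)² = ((-11 + 3) - 8)² = (-8 - 8)² = (-16)² = 256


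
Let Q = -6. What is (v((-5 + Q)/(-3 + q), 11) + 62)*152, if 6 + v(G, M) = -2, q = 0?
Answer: 8208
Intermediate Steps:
v(G, M) = -8 (v(G, M) = -6 - 2 = -8)
(v((-5 + Q)/(-3 + q), 11) + 62)*152 = (-8 + 62)*152 = 54*152 = 8208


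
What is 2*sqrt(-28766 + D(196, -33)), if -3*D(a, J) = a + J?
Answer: 2*I*sqrt(259383)/3 ≈ 339.53*I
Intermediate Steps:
D(a, J) = -J/3 - a/3 (D(a, J) = -(a + J)/3 = -(J + a)/3 = -J/3 - a/3)
2*sqrt(-28766 + D(196, -33)) = 2*sqrt(-28766 + (-1/3*(-33) - 1/3*196)) = 2*sqrt(-28766 + (11 - 196/3)) = 2*sqrt(-28766 - 163/3) = 2*sqrt(-86461/3) = 2*(I*sqrt(259383)/3) = 2*I*sqrt(259383)/3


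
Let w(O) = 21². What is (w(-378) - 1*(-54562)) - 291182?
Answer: -236179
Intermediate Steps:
w(O) = 441
(w(-378) - 1*(-54562)) - 291182 = (441 - 1*(-54562)) - 291182 = (441 + 54562) - 291182 = 55003 - 291182 = -236179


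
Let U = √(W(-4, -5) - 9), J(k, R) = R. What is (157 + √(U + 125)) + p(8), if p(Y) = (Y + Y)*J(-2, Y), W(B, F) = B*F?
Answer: 285 + √(125 + √11) ≈ 296.33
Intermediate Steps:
p(Y) = 2*Y² (p(Y) = (Y + Y)*Y = (2*Y)*Y = 2*Y²)
U = √11 (U = √(-4*(-5) - 9) = √(20 - 9) = √11 ≈ 3.3166)
(157 + √(U + 125)) + p(8) = (157 + √(√11 + 125)) + 2*8² = (157 + √(125 + √11)) + 2*64 = (157 + √(125 + √11)) + 128 = 285 + √(125 + √11)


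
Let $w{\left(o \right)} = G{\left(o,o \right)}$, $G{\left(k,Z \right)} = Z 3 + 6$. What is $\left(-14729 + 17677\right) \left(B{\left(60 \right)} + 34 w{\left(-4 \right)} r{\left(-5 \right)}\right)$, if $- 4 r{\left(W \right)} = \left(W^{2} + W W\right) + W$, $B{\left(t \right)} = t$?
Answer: $6942540$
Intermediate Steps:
$G{\left(k,Z \right)} = 6 + 3 Z$ ($G{\left(k,Z \right)} = 3 Z + 6 = 6 + 3 Z$)
$w{\left(o \right)} = 6 + 3 o$
$r{\left(W \right)} = - \frac{W^{2}}{2} - \frac{W}{4}$ ($r{\left(W \right)} = - \frac{\left(W^{2} + W W\right) + W}{4} = - \frac{\left(W^{2} + W^{2}\right) + W}{4} = - \frac{2 W^{2} + W}{4} = - \frac{W + 2 W^{2}}{4} = - \frac{W^{2}}{2} - \frac{W}{4}$)
$\left(-14729 + 17677\right) \left(B{\left(60 \right)} + 34 w{\left(-4 \right)} r{\left(-5 \right)}\right) = \left(-14729 + 17677\right) \left(60 + 34 \left(6 + 3 \left(-4\right)\right) \left(\left(- \frac{1}{4}\right) \left(-5\right) \left(1 + 2 \left(-5\right)\right)\right)\right) = 2948 \left(60 + 34 \left(6 - 12\right) \left(\left(- \frac{1}{4}\right) \left(-5\right) \left(1 - 10\right)\right)\right) = 2948 \left(60 + 34 \left(-6\right) \left(\left(- \frac{1}{4}\right) \left(-5\right) \left(-9\right)\right)\right) = 2948 \left(60 - -2295\right) = 2948 \left(60 + 2295\right) = 2948 \cdot 2355 = 6942540$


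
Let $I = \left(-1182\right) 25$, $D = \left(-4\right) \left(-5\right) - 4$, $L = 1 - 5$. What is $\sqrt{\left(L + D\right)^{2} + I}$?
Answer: $13 i \sqrt{174} \approx 171.48 i$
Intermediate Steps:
$L = -4$ ($L = 1 - 5 = -4$)
$D = 16$ ($D = 20 - 4 = 16$)
$I = -29550$
$\sqrt{\left(L + D\right)^{2} + I} = \sqrt{\left(-4 + 16\right)^{2} - 29550} = \sqrt{12^{2} - 29550} = \sqrt{144 - 29550} = \sqrt{-29406} = 13 i \sqrt{174}$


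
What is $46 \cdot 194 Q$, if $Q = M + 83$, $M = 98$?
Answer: $1615244$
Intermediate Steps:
$Q = 181$ ($Q = 98 + 83 = 181$)
$46 \cdot 194 Q = 46 \cdot 194 \cdot 181 = 8924 \cdot 181 = 1615244$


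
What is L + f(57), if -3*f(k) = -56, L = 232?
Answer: 752/3 ≈ 250.67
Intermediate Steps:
f(k) = 56/3 (f(k) = -1/3*(-56) = 56/3)
L + f(57) = 232 + 56/3 = 752/3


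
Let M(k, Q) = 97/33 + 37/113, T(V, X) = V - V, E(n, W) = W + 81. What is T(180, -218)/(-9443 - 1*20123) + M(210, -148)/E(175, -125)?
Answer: -6091/82038 ≈ -0.074246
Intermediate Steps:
E(n, W) = 81 + W
T(V, X) = 0
M(k, Q) = 12182/3729 (M(k, Q) = 97*(1/33) + 37*(1/113) = 97/33 + 37/113 = 12182/3729)
T(180, -218)/(-9443 - 1*20123) + M(210, -148)/E(175, -125) = 0/(-9443 - 1*20123) + 12182/(3729*(81 - 125)) = 0/(-9443 - 20123) + (12182/3729)/(-44) = 0/(-29566) + (12182/3729)*(-1/44) = 0*(-1/29566) - 6091/82038 = 0 - 6091/82038 = -6091/82038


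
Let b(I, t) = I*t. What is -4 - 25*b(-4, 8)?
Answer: 796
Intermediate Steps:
-4 - 25*b(-4, 8) = -4 - (-100)*8 = -4 - 25*(-32) = -4 + 800 = 796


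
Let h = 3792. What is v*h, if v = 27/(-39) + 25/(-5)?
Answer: -280608/13 ≈ -21585.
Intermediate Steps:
v = -74/13 (v = 27*(-1/39) + 25*(-⅕) = -9/13 - 5 = -74/13 ≈ -5.6923)
v*h = -74/13*3792 = -280608/13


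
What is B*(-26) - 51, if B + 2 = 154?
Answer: -4003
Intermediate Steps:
B = 152 (B = -2 + 154 = 152)
B*(-26) - 51 = 152*(-26) - 51 = -3952 - 51 = -4003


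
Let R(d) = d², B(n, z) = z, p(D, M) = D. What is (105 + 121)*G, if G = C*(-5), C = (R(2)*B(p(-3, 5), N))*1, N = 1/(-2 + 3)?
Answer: -4520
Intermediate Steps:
N = 1 (N = 1/1 = 1)
C = 4 (C = (2²*1)*1 = (4*1)*1 = 4*1 = 4)
G = -20 (G = 4*(-5) = -20)
(105 + 121)*G = (105 + 121)*(-20) = 226*(-20) = -4520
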